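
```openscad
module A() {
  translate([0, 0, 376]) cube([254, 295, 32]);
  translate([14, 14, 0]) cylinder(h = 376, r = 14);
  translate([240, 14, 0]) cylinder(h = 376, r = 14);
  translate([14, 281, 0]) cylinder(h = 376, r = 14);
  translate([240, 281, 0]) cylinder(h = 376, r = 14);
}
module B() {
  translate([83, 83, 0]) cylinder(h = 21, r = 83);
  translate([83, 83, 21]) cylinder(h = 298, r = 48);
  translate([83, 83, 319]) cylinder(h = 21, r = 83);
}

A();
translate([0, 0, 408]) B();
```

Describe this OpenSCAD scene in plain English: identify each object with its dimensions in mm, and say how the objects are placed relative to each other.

A is a simple wooden stool: a rectangular seat 254 mm (x) by 295 mm (y), 32 mm thick, top face at z = 408 mm, on four round legs, each 28 mm in diameter. The legs rest on z = 0, each leg's axis is inset half a diameter from the nearest pair of seat edges (so the leg's bounding box is flush with the corner).

B is a spool: two coaxial disc flanges of radius 83 mm and thickness 21 mm, joined by a core cylinder of radius 48 mm and height 298 mm. The lower flange rests on z = 0 and the three cylinders share a vertical axis.

The spool is on top of the stool.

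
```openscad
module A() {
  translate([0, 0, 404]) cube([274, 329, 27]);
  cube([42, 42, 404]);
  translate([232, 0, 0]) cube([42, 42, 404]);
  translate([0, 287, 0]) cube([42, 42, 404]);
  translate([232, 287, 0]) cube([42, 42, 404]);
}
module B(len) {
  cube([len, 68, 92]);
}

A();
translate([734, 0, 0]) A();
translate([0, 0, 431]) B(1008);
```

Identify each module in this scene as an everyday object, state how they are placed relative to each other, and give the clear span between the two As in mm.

Second stool starts at x = 734; first ends at x = 274; clear span = 734 − 274 = 460 mm.

A is a stool. B is a beam. A beam spans the tops of two stools. The clear span between the two stools is 460 mm.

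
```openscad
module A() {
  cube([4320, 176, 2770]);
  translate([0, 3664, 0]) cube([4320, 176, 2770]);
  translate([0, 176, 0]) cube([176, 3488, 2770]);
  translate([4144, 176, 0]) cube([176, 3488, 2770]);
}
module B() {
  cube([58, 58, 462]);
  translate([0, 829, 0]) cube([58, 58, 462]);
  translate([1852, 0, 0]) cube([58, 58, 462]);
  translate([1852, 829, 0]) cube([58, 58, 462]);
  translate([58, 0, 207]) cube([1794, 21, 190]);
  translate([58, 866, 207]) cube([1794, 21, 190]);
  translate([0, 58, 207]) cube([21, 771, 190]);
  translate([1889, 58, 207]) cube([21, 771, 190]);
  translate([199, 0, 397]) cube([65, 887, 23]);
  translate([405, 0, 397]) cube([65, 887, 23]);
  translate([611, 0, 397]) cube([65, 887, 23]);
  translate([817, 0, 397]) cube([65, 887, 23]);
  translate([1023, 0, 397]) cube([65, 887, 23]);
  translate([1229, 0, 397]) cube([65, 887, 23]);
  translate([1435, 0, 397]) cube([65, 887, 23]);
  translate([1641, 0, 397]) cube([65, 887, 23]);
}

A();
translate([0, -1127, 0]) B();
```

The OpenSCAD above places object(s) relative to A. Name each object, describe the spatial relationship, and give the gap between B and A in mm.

A is a house frame. B is a bed frame. The bed frame is on the floor beside the house frame on its −y side. The gap between the bed frame and the house frame is 240 mm.

The bed frame's nearest face is 240 mm from the house frame's −y face.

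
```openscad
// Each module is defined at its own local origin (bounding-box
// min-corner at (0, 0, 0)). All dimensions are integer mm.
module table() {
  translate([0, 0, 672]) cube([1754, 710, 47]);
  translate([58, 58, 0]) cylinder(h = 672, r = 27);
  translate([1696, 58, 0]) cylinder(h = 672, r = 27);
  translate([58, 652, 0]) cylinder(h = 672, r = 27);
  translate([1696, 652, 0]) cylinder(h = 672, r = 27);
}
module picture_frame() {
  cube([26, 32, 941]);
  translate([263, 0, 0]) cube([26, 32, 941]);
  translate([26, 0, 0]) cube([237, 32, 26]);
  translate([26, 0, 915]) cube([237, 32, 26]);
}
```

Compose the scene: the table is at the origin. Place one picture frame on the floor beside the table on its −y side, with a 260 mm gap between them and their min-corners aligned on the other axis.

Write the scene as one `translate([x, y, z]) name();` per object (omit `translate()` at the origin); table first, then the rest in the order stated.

table();
translate([0, -292, 0]) picture_frame();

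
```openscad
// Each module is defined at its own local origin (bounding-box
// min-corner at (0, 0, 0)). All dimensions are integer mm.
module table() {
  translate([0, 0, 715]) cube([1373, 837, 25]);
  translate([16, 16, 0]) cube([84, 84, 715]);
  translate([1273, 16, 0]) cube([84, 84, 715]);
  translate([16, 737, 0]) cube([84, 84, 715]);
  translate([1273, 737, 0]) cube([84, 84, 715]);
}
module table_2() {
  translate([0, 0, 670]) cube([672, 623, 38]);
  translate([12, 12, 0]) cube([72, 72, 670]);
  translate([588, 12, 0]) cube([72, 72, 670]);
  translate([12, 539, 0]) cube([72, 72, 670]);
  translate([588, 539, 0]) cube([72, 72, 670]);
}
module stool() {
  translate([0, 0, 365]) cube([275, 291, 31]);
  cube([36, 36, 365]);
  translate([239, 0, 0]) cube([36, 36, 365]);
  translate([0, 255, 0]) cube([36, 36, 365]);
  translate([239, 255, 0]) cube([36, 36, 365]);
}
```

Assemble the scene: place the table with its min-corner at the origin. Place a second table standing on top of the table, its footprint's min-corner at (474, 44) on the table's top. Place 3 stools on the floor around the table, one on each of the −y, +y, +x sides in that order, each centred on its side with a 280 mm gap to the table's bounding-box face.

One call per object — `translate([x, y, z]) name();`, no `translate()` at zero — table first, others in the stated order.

table();
translate([474, 44, 740]) table_2();
translate([549, -571, 0]) stool();
translate([549, 1117, 0]) stool();
translate([1653, 273, 0]) stool();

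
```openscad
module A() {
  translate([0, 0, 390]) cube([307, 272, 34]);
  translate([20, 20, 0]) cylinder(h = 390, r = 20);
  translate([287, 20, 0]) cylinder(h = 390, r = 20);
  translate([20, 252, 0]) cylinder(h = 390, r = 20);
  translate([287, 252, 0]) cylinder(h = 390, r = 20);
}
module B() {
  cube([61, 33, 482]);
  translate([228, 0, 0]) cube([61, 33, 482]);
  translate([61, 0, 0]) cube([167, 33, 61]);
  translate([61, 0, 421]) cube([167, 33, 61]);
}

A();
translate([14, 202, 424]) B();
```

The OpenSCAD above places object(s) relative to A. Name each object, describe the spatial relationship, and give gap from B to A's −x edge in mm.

A is a stool. B is a picture frame. The picture frame is on top of the stool. The gap from the picture frame to the stool's −x edge is 14 mm.

The picture frame's min-x is at 14; the stool's min-x is 0; gap = 14 mm.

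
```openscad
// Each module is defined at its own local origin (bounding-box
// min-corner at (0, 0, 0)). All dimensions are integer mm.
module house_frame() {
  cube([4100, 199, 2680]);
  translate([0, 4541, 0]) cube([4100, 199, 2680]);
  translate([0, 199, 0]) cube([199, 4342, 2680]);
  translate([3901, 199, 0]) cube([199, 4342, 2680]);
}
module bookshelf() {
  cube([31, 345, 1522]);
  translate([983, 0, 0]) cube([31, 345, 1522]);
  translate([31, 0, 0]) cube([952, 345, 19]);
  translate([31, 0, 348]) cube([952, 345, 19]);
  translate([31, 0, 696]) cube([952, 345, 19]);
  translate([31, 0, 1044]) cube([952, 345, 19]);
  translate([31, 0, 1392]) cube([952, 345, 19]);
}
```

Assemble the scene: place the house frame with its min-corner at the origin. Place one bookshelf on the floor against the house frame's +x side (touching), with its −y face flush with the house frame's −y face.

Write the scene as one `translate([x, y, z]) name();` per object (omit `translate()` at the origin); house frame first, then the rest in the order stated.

house_frame();
translate([4100, 0, 0]) bookshelf();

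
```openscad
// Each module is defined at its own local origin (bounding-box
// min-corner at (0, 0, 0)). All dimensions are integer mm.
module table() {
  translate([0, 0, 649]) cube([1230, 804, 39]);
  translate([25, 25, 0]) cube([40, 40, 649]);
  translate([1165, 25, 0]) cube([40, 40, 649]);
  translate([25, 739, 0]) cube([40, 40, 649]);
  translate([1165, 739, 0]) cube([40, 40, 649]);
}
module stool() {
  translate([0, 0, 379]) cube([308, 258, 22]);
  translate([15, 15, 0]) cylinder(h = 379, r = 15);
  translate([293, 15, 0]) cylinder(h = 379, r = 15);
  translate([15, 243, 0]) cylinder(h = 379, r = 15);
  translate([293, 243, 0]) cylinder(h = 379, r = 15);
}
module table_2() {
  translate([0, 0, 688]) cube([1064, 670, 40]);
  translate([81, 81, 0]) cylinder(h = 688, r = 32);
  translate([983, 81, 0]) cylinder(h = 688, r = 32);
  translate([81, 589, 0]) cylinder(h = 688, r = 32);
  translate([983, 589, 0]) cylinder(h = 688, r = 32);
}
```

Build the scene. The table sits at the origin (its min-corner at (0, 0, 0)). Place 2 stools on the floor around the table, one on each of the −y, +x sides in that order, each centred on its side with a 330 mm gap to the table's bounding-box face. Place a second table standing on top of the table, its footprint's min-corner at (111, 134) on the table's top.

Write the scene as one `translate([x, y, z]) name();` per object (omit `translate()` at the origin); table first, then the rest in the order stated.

table();
translate([461, -588, 0]) stool();
translate([1560, 273, 0]) stool();
translate([111, 134, 688]) table_2();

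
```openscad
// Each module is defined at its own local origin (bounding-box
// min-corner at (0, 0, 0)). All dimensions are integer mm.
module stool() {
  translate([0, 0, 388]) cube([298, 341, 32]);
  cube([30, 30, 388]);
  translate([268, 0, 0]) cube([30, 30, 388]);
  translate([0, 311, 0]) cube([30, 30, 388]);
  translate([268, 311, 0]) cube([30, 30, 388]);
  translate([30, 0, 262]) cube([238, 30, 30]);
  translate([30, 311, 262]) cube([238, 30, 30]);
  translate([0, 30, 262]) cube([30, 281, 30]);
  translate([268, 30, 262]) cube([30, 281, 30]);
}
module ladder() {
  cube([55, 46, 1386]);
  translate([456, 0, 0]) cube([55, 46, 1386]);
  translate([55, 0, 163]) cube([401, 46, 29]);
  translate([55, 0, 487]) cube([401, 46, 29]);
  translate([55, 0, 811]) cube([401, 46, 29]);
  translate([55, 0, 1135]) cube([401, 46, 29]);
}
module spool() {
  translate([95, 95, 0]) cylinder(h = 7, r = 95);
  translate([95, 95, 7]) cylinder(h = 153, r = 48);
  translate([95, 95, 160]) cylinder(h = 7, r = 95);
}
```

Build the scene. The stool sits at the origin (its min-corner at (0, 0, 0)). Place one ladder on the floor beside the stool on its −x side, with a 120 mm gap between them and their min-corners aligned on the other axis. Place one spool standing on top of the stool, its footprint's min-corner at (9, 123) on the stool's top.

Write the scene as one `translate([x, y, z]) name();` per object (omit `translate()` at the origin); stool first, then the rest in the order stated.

stool();
translate([-631, 0, 0]) ladder();
translate([9, 123, 420]) spool();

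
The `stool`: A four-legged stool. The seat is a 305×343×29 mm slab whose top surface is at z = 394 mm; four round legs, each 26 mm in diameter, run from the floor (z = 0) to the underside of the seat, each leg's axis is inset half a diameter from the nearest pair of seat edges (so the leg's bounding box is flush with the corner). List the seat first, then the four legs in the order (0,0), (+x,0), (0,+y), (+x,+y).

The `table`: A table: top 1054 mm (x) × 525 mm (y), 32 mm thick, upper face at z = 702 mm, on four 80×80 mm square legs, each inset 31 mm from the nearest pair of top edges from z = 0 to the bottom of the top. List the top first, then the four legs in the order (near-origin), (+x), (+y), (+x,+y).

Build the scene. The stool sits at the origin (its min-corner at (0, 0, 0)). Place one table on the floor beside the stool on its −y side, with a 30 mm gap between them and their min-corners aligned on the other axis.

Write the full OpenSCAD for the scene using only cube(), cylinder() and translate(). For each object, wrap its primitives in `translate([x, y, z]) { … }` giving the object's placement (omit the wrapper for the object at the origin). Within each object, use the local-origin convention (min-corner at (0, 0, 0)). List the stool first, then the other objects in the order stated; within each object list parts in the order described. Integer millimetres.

translate([0, 0, 365]) cube([305, 343, 29]);
translate([13, 13, 0]) cylinder(h = 365, r = 13);
translate([292, 13, 0]) cylinder(h = 365, r = 13);
translate([13, 330, 0]) cylinder(h = 365, r = 13);
translate([292, 330, 0]) cylinder(h = 365, r = 13);
translate([0, -555, 0]) {
  translate([0, 0, 670]) cube([1054, 525, 32]);
  translate([31, 31, 0]) cube([80, 80, 670]);
  translate([943, 31, 0]) cube([80, 80, 670]);
  translate([31, 414, 0]) cube([80, 80, 670]);
  translate([943, 414, 0]) cube([80, 80, 670]);
}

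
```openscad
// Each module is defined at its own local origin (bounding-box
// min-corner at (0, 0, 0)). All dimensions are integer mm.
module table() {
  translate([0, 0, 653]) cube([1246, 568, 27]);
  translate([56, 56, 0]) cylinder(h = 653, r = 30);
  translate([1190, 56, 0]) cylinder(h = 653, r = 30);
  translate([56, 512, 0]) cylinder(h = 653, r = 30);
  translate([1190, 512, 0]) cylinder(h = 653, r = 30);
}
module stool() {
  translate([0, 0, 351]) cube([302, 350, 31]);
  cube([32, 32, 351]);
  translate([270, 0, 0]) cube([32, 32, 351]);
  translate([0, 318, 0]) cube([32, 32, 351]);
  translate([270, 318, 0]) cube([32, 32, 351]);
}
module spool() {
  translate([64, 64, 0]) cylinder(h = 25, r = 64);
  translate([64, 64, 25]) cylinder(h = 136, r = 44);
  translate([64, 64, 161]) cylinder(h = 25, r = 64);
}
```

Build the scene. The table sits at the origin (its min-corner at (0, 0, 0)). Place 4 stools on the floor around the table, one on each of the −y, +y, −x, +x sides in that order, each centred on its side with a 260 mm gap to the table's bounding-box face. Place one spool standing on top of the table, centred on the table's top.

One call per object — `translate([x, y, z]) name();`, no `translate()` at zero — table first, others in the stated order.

table();
translate([472, -610, 0]) stool();
translate([472, 828, 0]) stool();
translate([-562, 109, 0]) stool();
translate([1506, 109, 0]) stool();
translate([559, 220, 680]) spool();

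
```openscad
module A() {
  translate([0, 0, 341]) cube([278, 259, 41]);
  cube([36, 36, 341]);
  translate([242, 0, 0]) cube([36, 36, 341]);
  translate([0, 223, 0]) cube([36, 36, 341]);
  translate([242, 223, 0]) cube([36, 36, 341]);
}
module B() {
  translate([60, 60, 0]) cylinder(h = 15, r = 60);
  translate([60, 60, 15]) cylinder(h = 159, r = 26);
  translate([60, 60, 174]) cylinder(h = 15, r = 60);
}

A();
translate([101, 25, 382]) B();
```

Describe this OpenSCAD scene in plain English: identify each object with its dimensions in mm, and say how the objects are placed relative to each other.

A is a four-legged stool. The seat is a 278×259×41 mm slab whose top surface is at z = 382 mm; four square legs, each 36×36 mm in cross-section, run from the floor (z = 0) to the underside of the seat, each flush with a corner of the seat.

B is a spool: two coaxial disc flanges of radius 60 mm and thickness 15 mm, joined by a core cylinder of radius 26 mm and height 159 mm. The lower flange rests on z = 0 and the three cylinders share a vertical axis.

The spool is on top of the stool.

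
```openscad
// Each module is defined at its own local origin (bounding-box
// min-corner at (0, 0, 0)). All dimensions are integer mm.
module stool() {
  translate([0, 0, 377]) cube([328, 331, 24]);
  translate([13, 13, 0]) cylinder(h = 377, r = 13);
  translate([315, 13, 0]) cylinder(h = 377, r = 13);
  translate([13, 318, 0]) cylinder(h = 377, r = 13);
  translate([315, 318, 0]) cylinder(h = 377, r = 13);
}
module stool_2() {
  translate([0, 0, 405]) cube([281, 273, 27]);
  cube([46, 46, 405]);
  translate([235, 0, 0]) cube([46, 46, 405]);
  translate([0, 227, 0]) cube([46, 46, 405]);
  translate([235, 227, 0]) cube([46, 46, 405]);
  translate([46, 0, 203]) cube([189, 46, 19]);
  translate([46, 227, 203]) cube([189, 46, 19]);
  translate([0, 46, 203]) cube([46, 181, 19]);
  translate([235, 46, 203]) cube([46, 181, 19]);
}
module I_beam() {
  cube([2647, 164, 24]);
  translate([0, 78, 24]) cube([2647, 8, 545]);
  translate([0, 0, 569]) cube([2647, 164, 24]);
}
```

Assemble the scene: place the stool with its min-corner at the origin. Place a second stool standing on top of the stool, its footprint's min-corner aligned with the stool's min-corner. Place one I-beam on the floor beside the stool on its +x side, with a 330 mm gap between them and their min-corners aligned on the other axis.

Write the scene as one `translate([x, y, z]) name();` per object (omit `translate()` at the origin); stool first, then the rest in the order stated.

stool();
translate([0, 0, 401]) stool_2();
translate([658, 0, 0]) I_beam();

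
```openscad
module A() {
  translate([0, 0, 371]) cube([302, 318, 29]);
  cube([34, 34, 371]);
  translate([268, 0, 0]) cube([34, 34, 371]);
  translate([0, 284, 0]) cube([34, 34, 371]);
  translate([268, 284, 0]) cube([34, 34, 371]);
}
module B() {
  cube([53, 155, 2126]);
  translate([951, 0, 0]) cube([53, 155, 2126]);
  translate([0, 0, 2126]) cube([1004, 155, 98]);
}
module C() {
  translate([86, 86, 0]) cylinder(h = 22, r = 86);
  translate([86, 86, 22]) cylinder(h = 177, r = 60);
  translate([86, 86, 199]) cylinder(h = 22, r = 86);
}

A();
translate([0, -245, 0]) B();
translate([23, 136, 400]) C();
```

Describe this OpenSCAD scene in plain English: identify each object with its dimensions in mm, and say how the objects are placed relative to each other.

A is a four-legged stool. The seat is 302×318 mm, 29 mm thick, top at z = 400 mm. It stands on four square legs, each 34×34 mm in cross-section, from z = 0 to the seat underside, each flush with a corner of the seat.

B is a door frame. The clear opening is 898 mm wide and 2126 mm high. Two 53 mm wide jambs, 155 mm deep, stand either side of the opening from the floor to the top of the opening. A 98 mm thick head sits across the top of both jambs, spanning the full outside width of the frame.

C is a spool: two coaxial disc flanges of radius 86 mm and thickness 22 mm, joined by a core cylinder of radius 60 mm and height 177 mm. The lower flange rests on z = 0 and the three cylinders share a vertical axis.

The door frame is on the floor beside the stool on its −y side. The spool is on top of the stool.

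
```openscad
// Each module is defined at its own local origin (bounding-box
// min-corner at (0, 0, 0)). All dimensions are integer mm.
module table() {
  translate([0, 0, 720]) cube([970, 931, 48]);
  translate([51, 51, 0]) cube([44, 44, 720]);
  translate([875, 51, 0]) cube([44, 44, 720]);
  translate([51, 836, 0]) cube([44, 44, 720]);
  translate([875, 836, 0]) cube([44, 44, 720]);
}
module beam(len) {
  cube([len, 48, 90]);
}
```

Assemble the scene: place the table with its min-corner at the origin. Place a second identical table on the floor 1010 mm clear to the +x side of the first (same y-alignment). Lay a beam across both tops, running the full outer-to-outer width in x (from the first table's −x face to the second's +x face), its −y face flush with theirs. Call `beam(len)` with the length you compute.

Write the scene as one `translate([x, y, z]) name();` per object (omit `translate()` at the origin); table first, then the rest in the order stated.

table();
translate([1980, 0, 0]) table();
translate([0, 0, 768]) beam(2950);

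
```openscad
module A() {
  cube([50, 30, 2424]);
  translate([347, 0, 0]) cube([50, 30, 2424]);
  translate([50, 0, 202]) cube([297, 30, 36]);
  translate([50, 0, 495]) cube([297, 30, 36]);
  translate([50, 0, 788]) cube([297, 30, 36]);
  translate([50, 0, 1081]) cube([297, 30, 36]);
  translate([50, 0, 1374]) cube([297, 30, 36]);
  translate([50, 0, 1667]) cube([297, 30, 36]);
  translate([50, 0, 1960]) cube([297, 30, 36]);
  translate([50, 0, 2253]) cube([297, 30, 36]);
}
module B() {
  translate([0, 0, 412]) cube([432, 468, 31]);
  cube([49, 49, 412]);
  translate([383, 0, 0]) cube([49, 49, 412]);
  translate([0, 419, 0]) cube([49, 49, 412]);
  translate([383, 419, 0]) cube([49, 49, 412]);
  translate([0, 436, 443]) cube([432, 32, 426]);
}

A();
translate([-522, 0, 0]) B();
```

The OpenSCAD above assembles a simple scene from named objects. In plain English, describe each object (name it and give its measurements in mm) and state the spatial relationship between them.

A is a straight ladder. Two 50×30 mm vertical rails, 2424 mm tall, stand 397 mm apart (outside-to-outside) with their front faces coplanar on the −y side. 8 rungs, each 30 mm deep and 36 mm tall, span between the inner faces of the rails, front faces flush with the rails. The lowest rung's underside is at z = 202 mm and rungs are spaced 293 mm apart (underside to underside).

B is a chair. The seat is a 432×468×31 mm slab with its top at z = 443 mm, on four 49×49 mm corner legs (flush with the seat edges, standing on z = 0). A flat backrest 32 mm thick, 426 mm tall, spans the full seat width and rises from the seat top along its +y edge, rear face flush with the rear of the seat.

The chair is on the floor beside the ladder on its −x side.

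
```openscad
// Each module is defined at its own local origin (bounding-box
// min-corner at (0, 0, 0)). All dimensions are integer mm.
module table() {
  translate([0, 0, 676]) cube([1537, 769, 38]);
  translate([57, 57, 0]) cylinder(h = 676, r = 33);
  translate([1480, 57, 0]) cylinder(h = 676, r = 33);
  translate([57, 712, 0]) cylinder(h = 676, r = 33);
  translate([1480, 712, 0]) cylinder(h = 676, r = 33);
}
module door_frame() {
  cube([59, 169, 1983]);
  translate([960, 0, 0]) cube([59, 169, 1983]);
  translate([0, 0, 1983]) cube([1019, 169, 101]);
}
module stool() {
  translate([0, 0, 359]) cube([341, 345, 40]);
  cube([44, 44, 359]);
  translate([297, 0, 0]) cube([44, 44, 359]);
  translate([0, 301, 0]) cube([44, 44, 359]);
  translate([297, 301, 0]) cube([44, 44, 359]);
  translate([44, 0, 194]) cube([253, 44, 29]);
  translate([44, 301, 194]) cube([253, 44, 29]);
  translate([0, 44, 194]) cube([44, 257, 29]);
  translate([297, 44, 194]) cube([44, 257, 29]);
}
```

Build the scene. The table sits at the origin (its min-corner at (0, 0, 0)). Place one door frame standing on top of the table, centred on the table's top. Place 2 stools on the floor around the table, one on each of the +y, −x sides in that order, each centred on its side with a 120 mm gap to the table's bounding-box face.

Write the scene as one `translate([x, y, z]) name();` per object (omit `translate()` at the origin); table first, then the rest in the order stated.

table();
translate([259, 300, 714]) door_frame();
translate([598, 889, 0]) stool();
translate([-461, 212, 0]) stool();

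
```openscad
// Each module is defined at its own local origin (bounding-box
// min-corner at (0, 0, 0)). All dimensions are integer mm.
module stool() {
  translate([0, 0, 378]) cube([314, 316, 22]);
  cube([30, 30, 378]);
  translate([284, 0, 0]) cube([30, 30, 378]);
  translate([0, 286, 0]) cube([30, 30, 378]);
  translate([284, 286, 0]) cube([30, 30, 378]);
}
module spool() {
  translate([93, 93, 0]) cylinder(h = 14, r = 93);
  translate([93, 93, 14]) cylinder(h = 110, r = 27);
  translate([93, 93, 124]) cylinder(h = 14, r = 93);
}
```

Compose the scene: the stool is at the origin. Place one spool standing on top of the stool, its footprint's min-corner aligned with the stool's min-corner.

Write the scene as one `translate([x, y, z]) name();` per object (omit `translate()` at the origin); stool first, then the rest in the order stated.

stool();
translate([0, 0, 400]) spool();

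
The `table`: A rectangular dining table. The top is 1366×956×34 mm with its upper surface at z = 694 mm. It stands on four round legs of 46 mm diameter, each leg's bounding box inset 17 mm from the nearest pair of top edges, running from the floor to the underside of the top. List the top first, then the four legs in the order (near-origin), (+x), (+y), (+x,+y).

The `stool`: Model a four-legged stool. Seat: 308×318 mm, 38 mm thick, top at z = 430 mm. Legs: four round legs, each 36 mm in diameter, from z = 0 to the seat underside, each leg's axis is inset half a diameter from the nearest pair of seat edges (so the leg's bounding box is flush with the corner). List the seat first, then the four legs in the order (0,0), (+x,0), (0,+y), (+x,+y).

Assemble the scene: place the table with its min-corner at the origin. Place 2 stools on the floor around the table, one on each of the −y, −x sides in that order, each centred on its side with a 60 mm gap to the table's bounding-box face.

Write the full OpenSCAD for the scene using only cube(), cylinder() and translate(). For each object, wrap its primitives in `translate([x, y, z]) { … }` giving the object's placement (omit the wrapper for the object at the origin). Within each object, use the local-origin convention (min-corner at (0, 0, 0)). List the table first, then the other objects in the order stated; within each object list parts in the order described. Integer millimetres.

translate([0, 0, 660]) cube([1366, 956, 34]);
translate([40, 40, 0]) cylinder(h = 660, r = 23);
translate([1326, 40, 0]) cylinder(h = 660, r = 23);
translate([40, 916, 0]) cylinder(h = 660, r = 23);
translate([1326, 916, 0]) cylinder(h = 660, r = 23);
translate([529, -378, 0]) {
  translate([0, 0, 392]) cube([308, 318, 38]);
  translate([18, 18, 0]) cylinder(h = 392, r = 18);
  translate([290, 18, 0]) cylinder(h = 392, r = 18);
  translate([18, 300, 0]) cylinder(h = 392, r = 18);
  translate([290, 300, 0]) cylinder(h = 392, r = 18);
}
translate([-368, 319, 0]) {
  translate([0, 0, 392]) cube([308, 318, 38]);
  translate([18, 18, 0]) cylinder(h = 392, r = 18);
  translate([290, 18, 0]) cylinder(h = 392, r = 18);
  translate([18, 300, 0]) cylinder(h = 392, r = 18);
  translate([290, 300, 0]) cylinder(h = 392, r = 18);
}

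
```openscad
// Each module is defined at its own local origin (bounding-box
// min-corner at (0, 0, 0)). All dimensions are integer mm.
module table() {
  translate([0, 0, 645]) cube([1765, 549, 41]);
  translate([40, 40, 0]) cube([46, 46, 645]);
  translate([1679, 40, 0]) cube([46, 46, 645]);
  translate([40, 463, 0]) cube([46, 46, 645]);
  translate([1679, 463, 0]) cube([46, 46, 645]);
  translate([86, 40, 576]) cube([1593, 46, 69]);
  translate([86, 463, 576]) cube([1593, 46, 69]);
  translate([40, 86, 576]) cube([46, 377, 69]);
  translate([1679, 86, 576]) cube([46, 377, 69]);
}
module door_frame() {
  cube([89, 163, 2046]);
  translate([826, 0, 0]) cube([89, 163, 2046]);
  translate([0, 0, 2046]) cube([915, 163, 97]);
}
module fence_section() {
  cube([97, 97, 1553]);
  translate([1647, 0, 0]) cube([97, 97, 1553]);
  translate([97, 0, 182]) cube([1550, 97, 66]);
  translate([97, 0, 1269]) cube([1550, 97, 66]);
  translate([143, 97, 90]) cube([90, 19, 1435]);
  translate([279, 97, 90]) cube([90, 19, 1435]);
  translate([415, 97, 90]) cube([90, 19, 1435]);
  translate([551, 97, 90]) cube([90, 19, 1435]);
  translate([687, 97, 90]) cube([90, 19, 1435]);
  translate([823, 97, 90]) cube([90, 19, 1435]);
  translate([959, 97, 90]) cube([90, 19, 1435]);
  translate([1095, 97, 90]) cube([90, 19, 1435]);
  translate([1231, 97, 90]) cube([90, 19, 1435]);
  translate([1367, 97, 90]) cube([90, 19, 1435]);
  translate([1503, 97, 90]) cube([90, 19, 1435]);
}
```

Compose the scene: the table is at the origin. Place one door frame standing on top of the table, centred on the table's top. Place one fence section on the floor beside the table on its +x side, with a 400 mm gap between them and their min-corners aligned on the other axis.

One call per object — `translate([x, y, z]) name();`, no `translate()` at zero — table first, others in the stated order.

table();
translate([425, 193, 686]) door_frame();
translate([2165, 0, 0]) fence_section();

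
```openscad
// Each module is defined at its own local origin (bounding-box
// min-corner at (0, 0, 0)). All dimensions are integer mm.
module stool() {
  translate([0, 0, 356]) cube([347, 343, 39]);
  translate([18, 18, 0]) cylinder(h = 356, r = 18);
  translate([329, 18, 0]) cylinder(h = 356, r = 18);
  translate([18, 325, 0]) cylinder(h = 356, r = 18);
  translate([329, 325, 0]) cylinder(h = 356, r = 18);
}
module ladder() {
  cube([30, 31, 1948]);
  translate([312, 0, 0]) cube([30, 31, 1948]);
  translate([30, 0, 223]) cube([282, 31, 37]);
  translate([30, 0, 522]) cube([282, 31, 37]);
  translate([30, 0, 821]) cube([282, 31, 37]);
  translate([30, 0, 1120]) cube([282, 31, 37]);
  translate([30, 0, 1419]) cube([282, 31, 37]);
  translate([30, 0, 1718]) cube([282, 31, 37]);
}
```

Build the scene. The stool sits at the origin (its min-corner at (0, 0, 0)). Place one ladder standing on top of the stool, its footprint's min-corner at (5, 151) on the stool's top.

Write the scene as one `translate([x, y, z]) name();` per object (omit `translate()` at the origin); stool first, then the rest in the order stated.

stool();
translate([5, 151, 395]) ladder();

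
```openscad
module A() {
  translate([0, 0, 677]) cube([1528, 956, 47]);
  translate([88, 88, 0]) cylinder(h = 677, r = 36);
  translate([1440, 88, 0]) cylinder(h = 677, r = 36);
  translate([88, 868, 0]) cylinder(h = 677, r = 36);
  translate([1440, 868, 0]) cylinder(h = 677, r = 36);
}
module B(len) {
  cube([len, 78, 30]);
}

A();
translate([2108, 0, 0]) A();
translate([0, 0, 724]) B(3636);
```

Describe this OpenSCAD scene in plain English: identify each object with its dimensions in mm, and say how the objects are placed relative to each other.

A is a table: top 1528 mm (x) × 956 mm (y), 47 mm thick, upper face at z = 724 mm, on four round legs of 72 mm diameter, each leg's bounding box inset 52 mm from the nearest pair of top edges, running from z = 0 to the bottom of the top.

B is a rectangular beam 3636 mm long (x), 78 mm deep (y), 30 mm thick (z).

The beam spans the tops of two tables placed 580 mm apart, resting at z = 724 mm.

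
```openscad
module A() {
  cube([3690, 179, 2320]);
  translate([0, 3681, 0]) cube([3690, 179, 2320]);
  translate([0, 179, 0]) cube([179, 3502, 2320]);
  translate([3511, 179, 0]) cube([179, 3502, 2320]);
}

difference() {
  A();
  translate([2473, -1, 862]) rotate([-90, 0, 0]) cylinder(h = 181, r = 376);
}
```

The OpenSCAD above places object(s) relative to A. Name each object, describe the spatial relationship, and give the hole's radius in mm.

A is a house frame. The house frame has a circular hole through its front wall. The hole's radius is 376 mm.

The subtracted cylinder has r = 376 mm.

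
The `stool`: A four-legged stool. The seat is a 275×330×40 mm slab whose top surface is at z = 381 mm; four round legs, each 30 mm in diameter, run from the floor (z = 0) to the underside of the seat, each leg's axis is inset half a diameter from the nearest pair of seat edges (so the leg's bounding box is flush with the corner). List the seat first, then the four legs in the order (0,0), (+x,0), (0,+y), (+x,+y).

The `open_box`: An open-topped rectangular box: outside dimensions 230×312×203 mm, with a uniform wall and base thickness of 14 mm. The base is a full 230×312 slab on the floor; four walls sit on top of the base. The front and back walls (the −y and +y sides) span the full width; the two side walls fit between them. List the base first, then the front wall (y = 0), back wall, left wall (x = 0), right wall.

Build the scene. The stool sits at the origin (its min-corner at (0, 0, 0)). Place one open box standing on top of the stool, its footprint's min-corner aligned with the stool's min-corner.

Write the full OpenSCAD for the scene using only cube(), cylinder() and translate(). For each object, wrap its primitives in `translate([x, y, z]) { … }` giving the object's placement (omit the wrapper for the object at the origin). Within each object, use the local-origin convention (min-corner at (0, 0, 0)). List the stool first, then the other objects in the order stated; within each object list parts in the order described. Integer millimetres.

translate([0, 0, 341]) cube([275, 330, 40]);
translate([15, 15, 0]) cylinder(h = 341, r = 15);
translate([260, 15, 0]) cylinder(h = 341, r = 15);
translate([15, 315, 0]) cylinder(h = 341, r = 15);
translate([260, 315, 0]) cylinder(h = 341, r = 15);
translate([0, 0, 381]) {
  cube([230, 312, 14]);
  translate([0, 0, 14]) cube([230, 14, 189]);
  translate([0, 298, 14]) cube([230, 14, 189]);
  translate([0, 14, 14]) cube([14, 284, 189]);
  translate([216, 14, 14]) cube([14, 284, 189]);
}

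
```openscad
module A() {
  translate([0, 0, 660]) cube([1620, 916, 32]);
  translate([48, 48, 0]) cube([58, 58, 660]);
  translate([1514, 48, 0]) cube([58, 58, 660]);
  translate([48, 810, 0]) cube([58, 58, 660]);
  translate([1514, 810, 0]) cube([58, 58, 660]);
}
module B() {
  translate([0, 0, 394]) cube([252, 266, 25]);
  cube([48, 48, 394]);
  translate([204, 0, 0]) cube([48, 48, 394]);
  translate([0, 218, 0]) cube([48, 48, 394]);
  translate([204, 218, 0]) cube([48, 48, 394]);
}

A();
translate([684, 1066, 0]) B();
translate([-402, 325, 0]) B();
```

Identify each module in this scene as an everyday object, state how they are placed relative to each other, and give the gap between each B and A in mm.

Each stool's nearest face is 150 mm from the table's bounding box.

A is a table. B is a stool. Two stools sit around the table at the +y, −x sides. The gap between each stool and the table is 150 mm.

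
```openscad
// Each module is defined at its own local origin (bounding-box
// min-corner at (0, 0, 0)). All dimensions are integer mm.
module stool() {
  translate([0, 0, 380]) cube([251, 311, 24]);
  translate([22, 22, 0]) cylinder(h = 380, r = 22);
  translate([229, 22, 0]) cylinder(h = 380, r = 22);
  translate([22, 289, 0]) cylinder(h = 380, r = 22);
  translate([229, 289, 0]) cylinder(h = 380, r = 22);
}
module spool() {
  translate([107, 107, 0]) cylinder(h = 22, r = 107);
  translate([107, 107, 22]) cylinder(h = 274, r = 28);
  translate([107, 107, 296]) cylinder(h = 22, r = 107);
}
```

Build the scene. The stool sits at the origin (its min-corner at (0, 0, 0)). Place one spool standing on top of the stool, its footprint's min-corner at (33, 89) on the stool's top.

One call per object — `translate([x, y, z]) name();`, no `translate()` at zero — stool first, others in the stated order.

stool();
translate([33, 89, 404]) spool();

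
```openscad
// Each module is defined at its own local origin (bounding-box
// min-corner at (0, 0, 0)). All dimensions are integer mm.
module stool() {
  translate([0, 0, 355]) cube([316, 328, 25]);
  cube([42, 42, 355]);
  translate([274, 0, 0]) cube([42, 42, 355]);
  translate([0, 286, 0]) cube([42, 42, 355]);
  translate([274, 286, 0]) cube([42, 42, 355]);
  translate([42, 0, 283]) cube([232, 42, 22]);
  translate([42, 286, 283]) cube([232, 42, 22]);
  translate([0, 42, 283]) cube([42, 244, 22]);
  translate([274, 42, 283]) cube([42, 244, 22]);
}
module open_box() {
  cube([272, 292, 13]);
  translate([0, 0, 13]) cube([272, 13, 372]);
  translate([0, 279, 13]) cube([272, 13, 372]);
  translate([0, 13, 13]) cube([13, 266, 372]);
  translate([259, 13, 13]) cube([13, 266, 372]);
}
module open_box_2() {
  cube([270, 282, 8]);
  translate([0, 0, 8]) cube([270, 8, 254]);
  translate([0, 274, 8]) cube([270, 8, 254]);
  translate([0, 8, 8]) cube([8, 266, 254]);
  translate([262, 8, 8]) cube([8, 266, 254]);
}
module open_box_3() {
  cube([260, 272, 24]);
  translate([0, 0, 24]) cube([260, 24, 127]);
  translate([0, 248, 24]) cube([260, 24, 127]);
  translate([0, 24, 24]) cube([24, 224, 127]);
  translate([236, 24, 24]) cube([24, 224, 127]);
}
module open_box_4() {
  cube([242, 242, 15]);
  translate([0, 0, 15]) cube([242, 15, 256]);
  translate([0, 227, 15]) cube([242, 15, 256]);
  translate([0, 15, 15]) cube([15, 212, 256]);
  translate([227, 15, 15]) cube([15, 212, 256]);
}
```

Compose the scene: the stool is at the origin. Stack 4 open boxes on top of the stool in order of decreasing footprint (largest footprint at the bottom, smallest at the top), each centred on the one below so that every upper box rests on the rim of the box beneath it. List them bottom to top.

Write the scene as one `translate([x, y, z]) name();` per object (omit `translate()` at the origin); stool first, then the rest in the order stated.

stool();
translate([22, 18, 380]) open_box();
translate([23, 23, 765]) open_box_2();
translate([28, 28, 1027]) open_box_3();
translate([37, 43, 1178]) open_box_4();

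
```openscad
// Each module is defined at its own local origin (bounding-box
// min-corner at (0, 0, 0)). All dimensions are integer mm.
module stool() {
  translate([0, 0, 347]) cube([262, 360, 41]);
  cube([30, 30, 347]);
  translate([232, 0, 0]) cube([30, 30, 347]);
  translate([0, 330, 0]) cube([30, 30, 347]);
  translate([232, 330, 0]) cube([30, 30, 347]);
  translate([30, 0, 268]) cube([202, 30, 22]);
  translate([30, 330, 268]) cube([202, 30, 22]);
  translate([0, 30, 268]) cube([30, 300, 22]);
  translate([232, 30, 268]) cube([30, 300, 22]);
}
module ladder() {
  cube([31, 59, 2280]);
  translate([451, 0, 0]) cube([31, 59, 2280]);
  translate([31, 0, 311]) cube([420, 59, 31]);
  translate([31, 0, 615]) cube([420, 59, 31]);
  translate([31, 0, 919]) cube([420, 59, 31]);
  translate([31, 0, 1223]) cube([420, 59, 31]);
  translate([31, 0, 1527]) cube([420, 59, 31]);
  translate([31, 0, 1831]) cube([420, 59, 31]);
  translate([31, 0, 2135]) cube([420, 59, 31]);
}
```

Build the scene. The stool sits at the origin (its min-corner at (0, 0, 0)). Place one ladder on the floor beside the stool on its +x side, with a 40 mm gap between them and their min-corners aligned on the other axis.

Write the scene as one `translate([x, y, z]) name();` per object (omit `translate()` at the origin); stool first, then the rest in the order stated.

stool();
translate([302, 0, 0]) ladder();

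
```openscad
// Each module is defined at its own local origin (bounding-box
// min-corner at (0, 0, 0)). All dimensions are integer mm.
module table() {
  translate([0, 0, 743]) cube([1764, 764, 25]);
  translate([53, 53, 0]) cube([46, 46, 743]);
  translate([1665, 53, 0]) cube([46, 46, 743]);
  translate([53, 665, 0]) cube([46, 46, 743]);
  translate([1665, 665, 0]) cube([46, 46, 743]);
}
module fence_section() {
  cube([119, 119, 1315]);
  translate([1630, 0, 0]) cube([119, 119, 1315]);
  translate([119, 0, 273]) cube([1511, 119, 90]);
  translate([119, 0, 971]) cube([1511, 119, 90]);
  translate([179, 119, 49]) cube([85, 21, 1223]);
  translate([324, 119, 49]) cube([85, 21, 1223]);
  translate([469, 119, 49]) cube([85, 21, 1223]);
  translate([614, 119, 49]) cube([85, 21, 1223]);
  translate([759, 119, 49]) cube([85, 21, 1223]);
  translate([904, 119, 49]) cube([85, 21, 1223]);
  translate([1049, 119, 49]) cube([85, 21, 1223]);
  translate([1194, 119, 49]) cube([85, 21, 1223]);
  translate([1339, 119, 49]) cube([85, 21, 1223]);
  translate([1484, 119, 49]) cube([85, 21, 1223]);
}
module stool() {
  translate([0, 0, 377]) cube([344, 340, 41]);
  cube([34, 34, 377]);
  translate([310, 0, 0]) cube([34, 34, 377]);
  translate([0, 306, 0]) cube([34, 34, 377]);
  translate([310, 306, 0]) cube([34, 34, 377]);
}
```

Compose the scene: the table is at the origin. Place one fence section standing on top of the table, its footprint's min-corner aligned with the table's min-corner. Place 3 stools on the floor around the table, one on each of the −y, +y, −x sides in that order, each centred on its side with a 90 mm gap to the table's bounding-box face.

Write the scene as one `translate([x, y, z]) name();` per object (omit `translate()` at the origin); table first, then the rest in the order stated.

table();
translate([0, 0, 768]) fence_section();
translate([710, -430, 0]) stool();
translate([710, 854, 0]) stool();
translate([-434, 212, 0]) stool();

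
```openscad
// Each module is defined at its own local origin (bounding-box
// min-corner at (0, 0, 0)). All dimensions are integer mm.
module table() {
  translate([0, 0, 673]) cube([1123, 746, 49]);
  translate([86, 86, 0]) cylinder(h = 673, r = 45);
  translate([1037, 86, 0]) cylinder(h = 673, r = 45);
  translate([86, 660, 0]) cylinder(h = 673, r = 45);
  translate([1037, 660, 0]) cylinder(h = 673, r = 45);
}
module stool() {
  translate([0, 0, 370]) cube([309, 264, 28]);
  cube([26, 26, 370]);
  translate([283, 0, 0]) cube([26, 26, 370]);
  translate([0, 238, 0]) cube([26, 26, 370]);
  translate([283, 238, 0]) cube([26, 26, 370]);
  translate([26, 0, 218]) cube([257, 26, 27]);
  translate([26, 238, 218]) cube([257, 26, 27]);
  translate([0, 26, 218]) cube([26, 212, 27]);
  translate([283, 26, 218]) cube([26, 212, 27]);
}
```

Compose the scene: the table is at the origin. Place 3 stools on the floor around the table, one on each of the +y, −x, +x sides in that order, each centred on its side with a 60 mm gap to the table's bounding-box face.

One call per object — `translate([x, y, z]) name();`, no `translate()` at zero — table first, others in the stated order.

table();
translate([407, 806, 0]) stool();
translate([-369, 241, 0]) stool();
translate([1183, 241, 0]) stool();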